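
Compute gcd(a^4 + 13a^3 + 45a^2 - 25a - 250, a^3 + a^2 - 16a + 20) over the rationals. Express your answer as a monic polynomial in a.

a^2 + 3a - 10

Apply the Euclidean algorithm:
  a^4 + 13a^3 + 45a^2 - 25a - 250 = (a + 12)(a^3 + a^2 - 16a + 20) + (49a^2 + 147a - 490)
  a^3 + a^2 - 16a + 20 = ((1/49)a - 2/49)(49a^2 + 147a - 490) + (0)
Last nonzero remainder: 49a^2 + 147a - 490. Dividing through by 49 gives the monic gcd a^2 + 3a - 10.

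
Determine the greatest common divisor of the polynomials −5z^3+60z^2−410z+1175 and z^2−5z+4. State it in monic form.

1

Apply the Euclidean algorithm:
  −5z^3+60z^2−410z+1175 = (−5z+35)(z^2−5z+4) + (−215z+1035)
  z^2−5z+4 = (−(1/215)z+8/9245)(−215z+1035) + (5740/1849)
  −215z+1035 = (−(79507/1148)z+382743/1148)(5740/1849) + (0)
The last nonzero remainder is the constant 5740/1849, so the polynomials are coprime and gcd = 1.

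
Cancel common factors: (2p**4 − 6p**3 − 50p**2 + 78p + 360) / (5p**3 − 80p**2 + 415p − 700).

By polynomial division,
  2p**4 − 6p**3 − 50p**2 + 78p + 360 = ((2/5)p + 26/5)(5p**3 − 80p**2 + 415p − 700) + (200p**2 − 1800p + 4000)
  5p**3 − 80p**2 + 415p − 700 = ((1/40)p − 7/40)(200p**2 − 1800p + 4000) + (0)
Last nonzero remainder: 200p**2 − 1800p + 4000. Dividing through by 200 gives the monic gcd p**2 − 9p + 20.
Cancel p**2 − 9p + 20 from numerator and denominator to get the reduced form.

(2p**2 + 12p + 18)/(5p − 35)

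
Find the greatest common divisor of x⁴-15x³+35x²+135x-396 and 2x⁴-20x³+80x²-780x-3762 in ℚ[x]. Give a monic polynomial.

x²-8x-33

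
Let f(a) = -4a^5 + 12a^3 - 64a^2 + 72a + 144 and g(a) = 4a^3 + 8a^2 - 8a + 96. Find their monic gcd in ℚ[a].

Repeated division with remainder:
  -4a^5 + 12a^3 - 64a^2 + 72a + 144 = (-a^2 + 2a - 3)(4a^3 + 8a^2 - 8a + 96) + (72a^2 - 144a + 432)
  4a^3 + 8a^2 - 8a + 96 = ((1/18)a + 2/9)(72a^2 - 144a + 432) + (0)
Last nonzero remainder: 72a^2 - 144a + 432. Dividing through by 72 gives the monic gcd a^2 - 2a + 6.

a^2 - 2a + 6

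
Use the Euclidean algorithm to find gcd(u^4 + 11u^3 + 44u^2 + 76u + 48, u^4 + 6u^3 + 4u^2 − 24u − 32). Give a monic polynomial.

u^3 + 8u^2 + 20u + 16

By polynomial division,
  u^4 + 11u^3 + 44u^2 + 76u + 48 = (u^4 + 6u^3 + 4u^2 − 24u − 32) + (5u^3 + 40u^2 + 100u + 80)
  u^4 + 6u^3 + 4u^2 − 24u − 32 = ((1/5)u − 2/5)(5u^3 + 40u^2 + 100u + 80) + (0)
Last nonzero remainder: 5u^3 + 40u^2 + 100u + 80. Dividing through by 5 gives the monic gcd u^3 + 8u^2 + 20u + 16.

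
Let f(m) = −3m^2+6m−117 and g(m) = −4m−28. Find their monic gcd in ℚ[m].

Repeated division with remainder:
  −3m^2+6m−117 = ((3/4)m−27/4)(−4m−28) + (−306)
  −4m−28 = ((2/153)m+14/153)(−306) + (0)
The last nonzero remainder is the constant −306, so the polynomials are coprime and gcd = 1.

1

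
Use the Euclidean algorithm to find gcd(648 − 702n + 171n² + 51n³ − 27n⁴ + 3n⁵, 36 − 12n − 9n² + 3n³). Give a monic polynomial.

Apply the Euclidean algorithm:
  3n⁵ − 27n⁴ + 51n³ + 171n² − 702n + 648 = (n² − 6n + 3)(3n³ − 9n² − 12n + 36) + (90n² − 450n + 540)
  3n³ − 9n² − 12n + 36 = ((1/30)n + 1/15)(90n² − 450n + 540) + (0)
Last nonzero remainder: 90n² − 450n + 540. Dividing through by 90 gives the monic gcd n² − 5n + 6.

6 − 5n + n²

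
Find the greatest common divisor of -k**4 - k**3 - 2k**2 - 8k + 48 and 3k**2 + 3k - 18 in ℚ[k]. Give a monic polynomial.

k**2 + k - 6

Repeated division with remainder:
  -k**4 - k**3 - 2k**2 - 8k + 48 = (-(1/3)k**2 - 8/3)(3k**2 + 3k - 18) + (0)
Last nonzero remainder: 3k**2 + 3k - 18. Dividing through by 3 gives the monic gcd k**2 + k - 6.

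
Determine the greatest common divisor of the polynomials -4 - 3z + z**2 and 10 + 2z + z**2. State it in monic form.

By polynomial division,
  z**2 - 3z - 4 = (z**2 + 2z + 10) + (-5z - 14)
  z**2 + 2z + 10 = (-(1/5)z + 4/25)(-5z - 14) + (306/25)
  -5z - 14 = (-(125/306)z - 175/153)(306/25) + (0)
The last nonzero remainder is the constant 306/25, so the polynomials are coprime and gcd = 1.

1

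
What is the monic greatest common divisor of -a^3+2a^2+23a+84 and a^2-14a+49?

Repeated division with remainder:
  -a^3+2a^2+23a+84 = (-a-12)(a^2-14a+49) + (-96a+672)
  a^2-14a+49 = (-(1/96)a+7/96)(-96a+672) + (0)
Last nonzero remainder: -96a+672. Dividing through by -96 gives the monic gcd a-7.

a-7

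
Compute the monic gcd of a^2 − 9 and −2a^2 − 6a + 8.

By polynomial division,
  a^2 − 9 = (−1/2)(−2a^2 − 6a + 8) + (−3a − 5)
  −2a^2 − 6a + 8 = ((2/3)a + 8/9)(−3a − 5) + (112/9)
  −3a − 5 = (−(27/112)a − 45/112)(112/9) + (0)
The last nonzero remainder is the constant 112/9, so the polynomials are coprime and gcd = 1.

1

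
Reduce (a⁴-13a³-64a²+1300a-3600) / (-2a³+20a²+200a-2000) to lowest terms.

(-a²+13a-36)/(2a-20)

Repeated division with remainder:
  a⁴-13a³-64a²+1300a-3600 = (-(1/2)a+3/2)(-2a³+20a²+200a-2000) + (6a²-600)
  -2a³+20a²+200a-2000 = (-(1/3)a+10/3)(6a²-600) + (0)
Last nonzero remainder: 6a²-600. Dividing through by 6 gives the monic gcd a²-100.
Cancel a²-100 from numerator and denominator to get the reduced form.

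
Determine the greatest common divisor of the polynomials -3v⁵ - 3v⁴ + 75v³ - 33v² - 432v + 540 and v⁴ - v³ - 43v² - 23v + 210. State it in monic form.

Apply the Euclidean algorithm:
  -3v⁵ - 3v⁴ + 75v³ - 33v² - 432v + 540 = (-3v - 6)(v⁴ - v³ - 43v² - 23v + 210) + (-60v³ - 360v² + 60v + 1800)
  v⁴ - v³ - 43v² - 23v + 210 = (-(1/60)v + 7/60)(-60v³ - 360v² + 60v + 1800) + (0)
Last nonzero remainder: -60v³ - 360v² + 60v + 1800. Dividing through by -60 gives the monic gcd v³ + 6v² - v - 30.

v³ + 6v² - v - 30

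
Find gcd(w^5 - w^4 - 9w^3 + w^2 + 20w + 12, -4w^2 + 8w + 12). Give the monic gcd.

By polynomial division,
  w^5 - w^4 - 9w^3 + w^2 + 20w + 12 = (-(1/4)w^3 - (1/4)w^2 + w + 1)(-4w^2 + 8w + 12) + (0)
Last nonzero remainder: -4w^2 + 8w + 12. Dividing through by -4 gives the monic gcd w^2 - 2w - 3.

w^2 - 2w - 3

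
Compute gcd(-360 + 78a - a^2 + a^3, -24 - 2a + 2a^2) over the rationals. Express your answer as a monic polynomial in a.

Repeated division with remainder:
  a^3 - a^2 + 78a - 360 = ((1/2)a)(2a^2 - 2a - 24) + (90a - 360)
  2a^2 - 2a - 24 = ((1/45)a + 1/15)(90a - 360) + (0)
Last nonzero remainder: 90a - 360. Dividing through by 90 gives the monic gcd a - 4.

-4 + a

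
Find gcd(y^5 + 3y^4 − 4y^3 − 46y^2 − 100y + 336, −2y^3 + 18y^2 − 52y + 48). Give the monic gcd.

Apply the Euclidean algorithm:
  y^5 + 3y^4 − 4y^3 − 46y^2 − 100y + 336 = (−(1/2)y^2 − 6y − 39)(−2y^3 + 18y^2 − 52y + 48) + (368y^2 − 1840y + 2208)
  −2y^3 + 18y^2 − 52y + 48 = (−(1/184)y + 1/46)(368y^2 − 1840y + 2208) + (0)
Last nonzero remainder: 368y^2 − 1840y + 2208. Dividing through by 368 gives the monic gcd y^2 − 5y + 6.

y^2 − 5y + 6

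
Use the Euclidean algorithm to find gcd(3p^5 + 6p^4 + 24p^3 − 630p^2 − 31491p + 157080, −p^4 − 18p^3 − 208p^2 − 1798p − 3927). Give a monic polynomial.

Apply the Euclidean algorithm:
  3p^5 + 6p^4 + 24p^3 − 630p^2 − 31491p + 157080 = (−3p + 48)(−p^4 − 18p^3 − 208p^2 − 1798p − 3927) + (264p^3 + 3960p^2 + 43032p + 345576)
  −p^4 − 18p^3 − 208p^2 − 1798p − 3927 = (−(1/264)p − 1/88)(264p^3 + 3960p^2 + 43032p + 345576) + (0)
Last nonzero remainder: 264p^3 + 3960p^2 + 43032p + 345576. Dividing through by 264 gives the monic gcd p^3 + 15p^2 + 163p + 1309.

p^3 + 15p^2 + 163p + 1309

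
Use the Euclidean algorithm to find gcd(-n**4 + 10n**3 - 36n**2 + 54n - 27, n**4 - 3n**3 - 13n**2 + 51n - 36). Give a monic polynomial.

By polynomial division,
  -n**4 + 10n**3 - 36n**2 + 54n - 27 = (-1)(n**4 - 3n**3 - 13n**2 + 51n - 36) + (7n**3 - 49n**2 + 105n - 63)
  n**4 - 3n**3 - 13n**2 + 51n - 36 = ((1/7)n + 4/7)(7n**3 - 49n**2 + 105n - 63) + (0)
Last nonzero remainder: 7n**3 - 49n**2 + 105n - 63. Dividing through by 7 gives the monic gcd n**3 - 7n**2 + 15n - 9.

n**3 - 7n**2 + 15n - 9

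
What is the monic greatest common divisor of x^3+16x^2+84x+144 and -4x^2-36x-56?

By polynomial division,
  x^3+16x^2+84x+144 = (-(1/4)x-7/4)(-4x^2-36x-56) + (7x+46)
  -4x^2-36x-56 = (-(4/7)x-68/49)(7x+46) + (384/49)
  7x+46 = ((343/384)x+1127/192)(384/49) + (0)
The last nonzero remainder is the constant 384/49, so the polynomials are coprime and gcd = 1.

1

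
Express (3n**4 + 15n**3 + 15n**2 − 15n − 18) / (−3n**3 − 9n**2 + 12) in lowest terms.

(−n**2 − 4n − 3)/(n + 2)

Apply the Euclidean algorithm:
  3n**4 + 15n**3 + 15n**2 − 15n − 18 = (−n − 2)(−3n**3 − 9n**2 + 12) + (−3n**2 − 3n + 6)
  −3n**3 − 9n**2 + 12 = (n + 2)(−3n**2 − 3n + 6) + (0)
Last nonzero remainder: −3n**2 − 3n + 6. Dividing through by −3 gives the monic gcd n**2 + n − 2.
Cancel n**2 + n − 2 from numerator and denominator to get the reduced form.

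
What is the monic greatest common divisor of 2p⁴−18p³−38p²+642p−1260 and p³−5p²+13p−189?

p−7

By polynomial division,
  2p⁴−18p³−38p²+642p−1260 = (2p−8)(p³−5p²+13p−189) + (−104p²+1124p−2772)
  p³−5p²+13p−189 = (−(1/104)p−151/2704)(−104p²+1124p−2772) + ((33201/676)p−232407/676)
  −104p²+1124p−2772 = (−(70304/33201)p+29744/3689)((33201/676)p−232407/676) + (0)
Last nonzero remainder: (33201/676)p−232407/676. Dividing through by 33201/676 gives the monic gcd p−7.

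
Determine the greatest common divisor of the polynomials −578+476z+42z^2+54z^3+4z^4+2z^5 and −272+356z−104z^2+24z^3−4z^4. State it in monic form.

−17+18z−2z^2+z^3

By polynomial division,
  2z^5+4z^4+54z^3+42z^2+476z−578 = (−(1/2)z−4)(−4z^4+24z^3−104z^2+356z−272) + (98z^3−196z^2+1764z−1666)
  −4z^4+24z^3−104z^2+356z−272 = (−(2/49)z+8/49)(98z^3−196z^2+1764z−1666) + (0)
Last nonzero remainder: 98z^3−196z^2+1764z−1666. Dividing through by 98 gives the monic gcd z^3−2z^2+18z−17.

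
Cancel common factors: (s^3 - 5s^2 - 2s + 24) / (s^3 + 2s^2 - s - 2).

By polynomial division,
  s^3 - 5s^2 - 2s + 24 = (s^3 + 2s^2 - s - 2) + (-7s^2 - s + 26)
  s^3 + 2s^2 - s - 2 = (-(1/7)s - 13/49)(-7s^2 - s + 26) + ((120/49)s + 240/49)
  -7s^2 - s + 26 = (-(343/120)s + 637/120)((120/49)s + 240/49) + (0)
Last nonzero remainder: (120/49)s + 240/49. Dividing through by 120/49 gives the monic gcd s + 2.
Cancel s + 2 from numerator and denominator to get the reduced form.

(s^2 - 7s + 12)/(s^2 - 1)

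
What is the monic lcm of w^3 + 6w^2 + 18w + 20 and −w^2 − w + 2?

w^4 + 5w^3 + 12w^2 + 2w − 20

Apply the Euclidean algorithm:
  w^3 + 6w^2 + 18w + 20 = (−w − 5)(−w^2 − w + 2) + (15w + 30)
  −w^2 − w + 2 = (−(1/15)w + 1/15)(15w + 30) + (0)
Last nonzero remainder: 15w + 30. Dividing through by 15 gives the monic gcd w + 2.
Then lcm(f, g) = f·g / gcd(f, g); expanding and making the result monic gives the answer.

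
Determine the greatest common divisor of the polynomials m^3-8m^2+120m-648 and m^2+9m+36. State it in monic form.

1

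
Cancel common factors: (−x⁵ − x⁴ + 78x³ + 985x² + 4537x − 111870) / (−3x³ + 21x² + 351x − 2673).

Apply the Euclidean algorithm:
  −x⁵ − x⁴ + 78x³ + 985x² + 4537x − 111870 = ((1/3)x² + (8/3)x + 95/3)(−3x³ + 21x² + 351x − 2673) + (275x² + 550x − 27225)
  −3x³ + 21x² + 351x − 2673 = (−(3/275)x + 27/275)(275x² + 550x − 27225) + (0)
Last nonzero remainder: 275x² + 550x − 27225. Dividing through by 275 gives the monic gcd x² + 2x − 99.
Cancel x² + 2x − 99 from numerator and denominator to get the reduced form.

(x³ − x² + 23x − 1130)/(3x − 27)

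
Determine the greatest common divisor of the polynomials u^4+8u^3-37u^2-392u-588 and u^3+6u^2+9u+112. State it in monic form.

u+7

Repeated division with remainder:
  u^4+8u^3-37u^2-392u-588 = (u+2)(u^3+6u^2+9u+112) + (-58u^2-522u-812)
  u^3+6u^2+9u+112 = (-(1/58)u+3/58)(-58u^2-522u-812) + (22u+154)
  -58u^2-522u-812 = (-(29/11)u-58/11)(22u+154) + (0)
Last nonzero remainder: 22u+154. Dividing through by 22 gives the monic gcd u+7.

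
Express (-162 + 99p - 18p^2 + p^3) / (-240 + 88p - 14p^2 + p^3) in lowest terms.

By polynomial division,
  p^3 - 18p^2 + 99p - 162 = (p^3 - 14p^2 + 88p - 240) + (-4p^2 + 11p + 78)
  p^3 - 14p^2 + 88p - 240 = (-(1/4)p + 45/16)(-4p^2 + 11p + 78) + ((1225/16)p - 3675/8)
  -4p^2 + 11p + 78 = (-(64/1225)p - 208/1225)((1225/16)p - 3675/8) + (0)
Last nonzero remainder: (1225/16)p - 3675/8. Dividing through by 1225/16 gives the monic gcd p - 6.
Cancel p - 6 from numerator and denominator to get the reduced form.

(27 - 12p + p^2)/(40 - 8p + p^2)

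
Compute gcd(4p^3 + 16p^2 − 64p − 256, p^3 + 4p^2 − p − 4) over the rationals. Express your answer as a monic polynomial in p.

p + 4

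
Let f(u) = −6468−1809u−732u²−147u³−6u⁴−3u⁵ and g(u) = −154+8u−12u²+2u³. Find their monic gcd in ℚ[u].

Apply the Euclidean algorithm:
  −3u⁵−6u⁴−147u³−732u²−1809u−6468 = (−(3/2)u²−12u−279/2)(2u³−12u²+8u−154) + (−2541u²−2541u−27951)
  2u³−12u²+8u−154 = (−(2/2541)u+2/363)(−2541u²−2541u−27951) + (0)
Last nonzero remainder: −2541u²−2541u−27951. Dividing through by −2541 gives the monic gcd u²+u+11.

11+u+u²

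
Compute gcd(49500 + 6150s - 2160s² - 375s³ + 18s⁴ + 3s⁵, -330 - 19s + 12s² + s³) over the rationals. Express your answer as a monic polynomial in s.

-55 + 6s + s²

By polynomial division,
  3s⁵ + 18s⁴ - 375s³ - 2160s² + 6150s + 49500 = (3s² - 18s - 102)(s³ + 12s² - 19s - 330) + (-288s² - 1728s + 15840)
  s³ + 12s² - 19s - 330 = (-(1/288)s - 1/48)(-288s² - 1728s + 15840) + (0)
Last nonzero remainder: -288s² - 1728s + 15840. Dividing through by -288 gives the monic gcd s² + 6s - 55.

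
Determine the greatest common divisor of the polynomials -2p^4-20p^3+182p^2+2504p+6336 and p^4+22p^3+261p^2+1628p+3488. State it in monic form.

p^2+12p+32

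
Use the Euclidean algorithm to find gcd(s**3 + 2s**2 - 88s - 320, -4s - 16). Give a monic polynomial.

Euclidean algorithm in ℚ[s]:
  s**3 + 2s**2 - 88s - 320 = (-(1/4)s**2 + (1/2)s + 20)(-4s - 16) + (0)
Last nonzero remainder: -4s - 16. Dividing through by -4 gives the monic gcd s + 4.

s + 4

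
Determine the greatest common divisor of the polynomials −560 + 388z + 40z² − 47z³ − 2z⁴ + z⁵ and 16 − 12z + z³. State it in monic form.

16 − 12z + z³

Repeated division with remainder:
  z⁵ − 2z⁴ − 47z³ + 40z² + 388z − 560 = (z² − 2z − 35)(z³ − 12z + 16) + (0)
The last nonzero remainder z³ − 12z + 16 is already monic.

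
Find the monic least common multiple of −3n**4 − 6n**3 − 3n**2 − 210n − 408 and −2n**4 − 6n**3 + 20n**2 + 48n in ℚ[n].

n**6 − n**5 − 5n**4 + 67n**3 − 74n**2 − 408n

By polynomial division,
  −3n**4 − 6n**3 − 3n**2 − 210n − 408 = (3/2)(−2n**4 − 6n**3 + 20n**2 + 48n) + (3n**3 − 33n**2 − 282n − 408)
  −2n**4 − 6n**3 + 20n**2 + 48n = (−(2/3)n − 28/3)(3n**3 − 33n**2 − 282n − 408) + (−476n**2 − 2856n − 3808)
  3n**3 − 33n**2 − 282n − 408 = (−(3/476)n + 3/28)(−476n**2 − 2856n − 3808) + (0)
Last nonzero remainder: −476n**2 − 2856n − 3808. Dividing through by −476 gives the monic gcd n**2 + 6n + 8.
Then lcm(f, g) = f·g / gcd(f, g); expanding and making the result monic gives the answer.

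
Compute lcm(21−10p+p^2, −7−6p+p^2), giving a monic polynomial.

21+11p−9p^2+p^3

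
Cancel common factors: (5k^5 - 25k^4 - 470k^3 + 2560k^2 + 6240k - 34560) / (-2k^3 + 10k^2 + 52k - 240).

Apply the Euclidean algorithm:
  5k^5 - 25k^4 - 470k^3 + 2560k^2 + 6240k - 34560 = (-(5/2)k^2 + 170)(-2k^3 + 10k^2 + 52k - 240) + (260k^2 - 2600k + 6240)
  -2k^3 + 10k^2 + 52k - 240 = (-(1/130)k - 1/26)(260k^2 - 2600k + 6240) + (0)
Last nonzero remainder: 260k^2 - 2600k + 6240. Dividing through by 260 gives the monic gcd k^2 - 10k + 24.
Cancel k^2 - 10k + 24 from numerator and denominator to get the reduced form.

(-5k^3 - 25k^2 + 340k + 1440)/(2k + 10)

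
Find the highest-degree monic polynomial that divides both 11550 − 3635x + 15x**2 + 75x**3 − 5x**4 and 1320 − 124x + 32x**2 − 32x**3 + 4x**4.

Apply the Euclidean algorithm:
  −5x**4 + 75x**3 + 15x**2 − 3635x + 11550 = (−5/4)(4x**4 − 32x**3 + 32x**2 − 124x + 1320) + (35x**3 + 55x**2 − 3790x + 13200)
  4x**4 − 32x**3 + 32x**2 − 124x + 1320 = ((4/35)x − 268/245)(35x**3 + 55x**2 − 3790x + 13200) + ((25740/49)x**2 − (283140/49)x + 772200/49)
  35x**3 + 55x**2 − 3790x + 13200 = ((343/5148)x + 98/117)((25740/49)x**2 − (283140/49)x + 772200/49) + (0)
Last nonzero remainder: (25740/49)x**2 − (283140/49)x + 772200/49. Dividing through by 25740/49 gives the monic gcd x**2 − 11x + 30.

30 − 11x + x**2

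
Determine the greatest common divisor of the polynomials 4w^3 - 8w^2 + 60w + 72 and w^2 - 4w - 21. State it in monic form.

1

Euclidean algorithm in ℚ[w]:
  4w^3 - 8w^2 + 60w + 72 = (4w + 8)(w^2 - 4w - 21) + (176w + 240)
  w^2 - 4w - 21 = ((1/176)w - 59/1936)(176w + 240) + (-1656/121)
  176w + 240 = (-(2662/207)w - 1210/69)(-1656/121) + (0)
The last nonzero remainder is the constant -1656/121, so the polynomials are coprime and gcd = 1.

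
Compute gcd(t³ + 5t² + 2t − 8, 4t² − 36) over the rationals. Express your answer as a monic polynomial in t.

By polynomial division,
  t³ + 5t² + 2t − 8 = ((1/4)t + 5/4)(4t² − 36) + (11t + 37)
  4t² − 36 = ((4/11)t − 148/121)(11t + 37) + (1120/121)
  11t + 37 = ((1331/1120)t + 4477/1120)(1120/121) + (0)
The last nonzero remainder is the constant 1120/121, so the polynomials are coprime and gcd = 1.

1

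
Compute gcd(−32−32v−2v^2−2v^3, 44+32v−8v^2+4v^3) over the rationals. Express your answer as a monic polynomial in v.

Apply the Euclidean algorithm:
  −2v^3−2v^2−32v−32 = (−1/2)(4v^3−8v^2+32v+44) + (−6v^2−16v−10)
  4v^3−8v^2+32v+44 = (−(2/3)v+28/9)(−6v^2−16v−10) + ((676/9)v+676/9)
  −6v^2−16v−10 = (−(27/338)v−45/338)((676/9)v+676/9) + (0)
Last nonzero remainder: (676/9)v+676/9. Dividing through by 676/9 gives the monic gcd v+1.

1+v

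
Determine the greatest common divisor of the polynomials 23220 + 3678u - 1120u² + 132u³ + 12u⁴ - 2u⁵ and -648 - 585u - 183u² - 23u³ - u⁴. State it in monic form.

27 + 12u + u²

Repeated division with remainder:
  -2u⁵ + 12u⁴ + 132u³ - 1120u² + 3678u + 23220 = (2u - 58)(-u⁴ - 23u³ - 183u² - 585u - 648) + (-836u³ - 10564u² - 28956u - 14364)
  -u⁴ - 23u³ - 183u² - 585u - 648 = ((1/836)u + 3/242)(-836u³ - 10564u² - 28956u - 14364) + (-(2106/121)u² - (25272/121)u - 56862/121)
  -836u³ - 10564u² - 28956u - 14364 = ((50578/1053)u + 32186/1053)(-(2106/121)u² - (25272/121)u - 56862/121) + (0)
Last nonzero remainder: -(2106/121)u² - (25272/121)u - 56862/121. Dividing through by -2106/121 gives the monic gcd u² + 12u + 27.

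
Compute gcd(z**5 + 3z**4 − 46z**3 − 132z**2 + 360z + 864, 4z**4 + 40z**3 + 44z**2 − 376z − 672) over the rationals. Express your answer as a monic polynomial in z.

By polynomial division,
  z**5 + 3z**4 − 46z**3 − 132z**2 + 360z + 864 = ((1/4)z − 7/4)(4z**4 + 40z**3 + 44z**2 − 376z − 672) + (13z**3 + 39z**2 − 130z − 312)
  4z**4 + 40z**3 + 44z**2 − 376z − 672 = ((4/13)z + 28/13)(13z**3 + 39z**2 − 130z − 312) + (0)
Last nonzero remainder: 13z**3 + 39z**2 − 130z − 312. Dividing through by 13 gives the monic gcd z**3 + 3z**2 − 10z − 24.

z**3 + 3z**2 − 10z − 24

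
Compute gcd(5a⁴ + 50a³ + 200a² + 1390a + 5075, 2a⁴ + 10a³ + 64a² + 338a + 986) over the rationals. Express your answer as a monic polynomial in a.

Apply the Euclidean algorithm:
  5a⁴ + 50a³ + 200a² + 1390a + 5075 = (5/2)(2a⁴ + 10a³ + 64a² + 338a + 986) + (25a³ + 40a² + 545a + 2610)
  2a⁴ + 10a³ + 64a² + 338a + 986 = ((2/25)a + 34/125)(25a³ + 40a² + 545a + 2610) + ((238/25)a² − (476/25)a + 6902/25)
  25a³ + 40a² + 545a + 2610 = ((625/238)a + 1125/119)((238/25)a² − (476/25)a + 6902/25) + (0)
Last nonzero remainder: (238/25)a² − (476/25)a + 6902/25. Dividing through by 238/25 gives the monic gcd a² − 2a + 29.

a² − 2a + 29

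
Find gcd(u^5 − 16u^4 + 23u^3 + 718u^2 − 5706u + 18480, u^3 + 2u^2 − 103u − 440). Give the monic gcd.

u^2 − 3u − 88

Euclidean algorithm in ℚ[u]:
  u^5 − 16u^4 + 23u^3 + 718u^2 − 5706u + 18480 = (u^2 − 18u + 162)(u^3 + 2u^2 − 103u − 440) + (−1020u^2 + 3060u + 89760)
  u^3 + 2u^2 − 103u − 440 = (−(1/1020)u − 1/204)(−1020u^2 + 3060u + 89760) + (0)
Last nonzero remainder: −1020u^2 + 3060u + 89760. Dividing through by −1020 gives the monic gcd u^2 − 3u − 88.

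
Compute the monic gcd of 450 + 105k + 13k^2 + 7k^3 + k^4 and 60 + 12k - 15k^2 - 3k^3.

5 + k

Repeated division with remainder:
  k^4 + 7k^3 + 13k^2 + 105k + 450 = (-(1/3)k - 2/3)(-3k^3 - 15k^2 + 12k + 60) + (7k^2 + 133k + 490)
  -3k^3 - 15k^2 + 12k + 60 = (-(3/7)k + 6)(7k^2 + 133k + 490) + (-576k - 2880)
  7k^2 + 133k + 490 = (-(7/576)k - 49/288)(-576k - 2880) + (0)
Last nonzero remainder: -576k - 2880. Dividing through by -576 gives the monic gcd k + 5.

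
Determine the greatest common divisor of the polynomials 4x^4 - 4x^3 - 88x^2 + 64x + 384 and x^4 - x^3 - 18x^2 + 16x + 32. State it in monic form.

x^2 - 16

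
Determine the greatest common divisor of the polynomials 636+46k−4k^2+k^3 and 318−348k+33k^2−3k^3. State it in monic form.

Repeated division with remainder:
  k^3−4k^2+46k+636 = (−1/3)(−3k^3+33k^2−348k+318) + (7k^2−70k+742)
  −3k^3+33k^2−348k+318 = (−(3/7)k+3/7)(7k^2−70k+742) + (0)
Last nonzero remainder: 7k^2−70k+742. Dividing through by 7 gives the monic gcd k^2−10k+106.

106−10k+k^2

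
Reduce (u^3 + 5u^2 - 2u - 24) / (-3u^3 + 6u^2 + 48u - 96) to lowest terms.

Euclidean algorithm in ℚ[u]:
  u^3 + 5u^2 - 2u - 24 = (-1/3)(-3u^3 + 6u^2 + 48u - 96) + (7u^2 + 14u - 56)
  -3u^3 + 6u^2 + 48u - 96 = (-(3/7)u + 12/7)(7u^2 + 14u - 56) + (0)
Last nonzero remainder: 7u^2 + 14u - 56. Dividing through by 7 gives the monic gcd u^2 + 2u - 8.
Cancel u^2 + 2u - 8 from numerator and denominator to get the reduced form.

(-u - 3)/(3u - 12)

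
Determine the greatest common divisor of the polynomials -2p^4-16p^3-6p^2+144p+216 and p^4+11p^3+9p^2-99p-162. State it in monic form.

By polynomial division,
  -2p^4-16p^3-6p^2+144p+216 = (-2)(p^4+11p^3+9p^2-99p-162) + (6p^3+12p^2-54p-108)
  p^4+11p^3+9p^2-99p-162 = ((1/6)p+3/2)(6p^3+12p^2-54p-108) + (0)
Last nonzero remainder: 6p^3+12p^2-54p-108. Dividing through by 6 gives the monic gcd p^3+2p^2-9p-18.

p^3+2p^2-9p-18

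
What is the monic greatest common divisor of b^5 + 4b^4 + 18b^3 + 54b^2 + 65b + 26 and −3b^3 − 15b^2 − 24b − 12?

By polynomial division,
  b^5 + 4b^4 + 18b^3 + 54b^2 + 65b + 26 = (−(1/3)b^2 + (1/3)b − 5)(−3b^3 − 15b^2 − 24b − 12) + (−17b^2 − 51b − 34)
  −3b^3 − 15b^2 − 24b − 12 = ((3/17)b + 6/17)(−17b^2 − 51b − 34) + (0)
Last nonzero remainder: −17b^2 − 51b − 34. Dividing through by −17 gives the monic gcd b^2 + 3b + 2.

b^2 + 3b + 2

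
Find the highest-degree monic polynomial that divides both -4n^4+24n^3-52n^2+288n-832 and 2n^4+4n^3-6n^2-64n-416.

n^3-2n^2+5n-52

Euclidean algorithm in ℚ[n]:
  -4n^4+24n^3-52n^2+288n-832 = (-2)(2n^4+4n^3-6n^2-64n-416) + (32n^3-64n^2+160n-1664)
  2n^4+4n^3-6n^2-64n-416 = ((1/16)n+1/4)(32n^3-64n^2+160n-1664) + (0)
Last nonzero remainder: 32n^3-64n^2+160n-1664. Dividing through by 32 gives the monic gcd n^3-2n^2+5n-52.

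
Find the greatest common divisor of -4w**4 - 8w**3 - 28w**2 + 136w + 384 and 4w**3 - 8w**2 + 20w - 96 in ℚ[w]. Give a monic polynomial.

Euclidean algorithm in ℚ[w]:
  -4w**4 - 8w**3 - 28w**2 + 136w + 384 = (-w - 4)(4w**3 - 8w**2 + 20w - 96) + (-40w**2 + 120w)
  4w**3 - 8w**2 + 20w - 96 = (-(1/10)w - 1/10)(-40w**2 + 120w) + (32w - 96)
  -40w**2 + 120w = (-(5/4)w)(32w - 96) + (0)
Last nonzero remainder: 32w - 96. Dividing through by 32 gives the monic gcd w - 3.

w - 3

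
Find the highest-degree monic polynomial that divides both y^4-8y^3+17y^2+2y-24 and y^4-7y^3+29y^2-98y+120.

Repeated division with remainder:
  y^4-8y^3+17y^2+2y-24 = (y^4-7y^3+29y^2-98y+120) + (-y^3-12y^2+100y-144)
  y^4-7y^3+29y^2-98y+120 = (-y+19)(-y^3-12y^2+100y-144) + (357y^2-2142y+2856)
  -y^3-12y^2+100y-144 = (-(1/357)y-6/119)(357y^2-2142y+2856) + (0)
Last nonzero remainder: 357y^2-2142y+2856. Dividing through by 357 gives the monic gcd y^2-6y+8.

y^2-6y+8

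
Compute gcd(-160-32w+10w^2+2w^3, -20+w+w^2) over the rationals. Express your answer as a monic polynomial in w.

-20+w+w^2

By polynomial division,
  2w^3+10w^2-32w-160 = (2w+8)(w^2+w-20) + (0)
The last nonzero remainder w^2+w-20 is already monic.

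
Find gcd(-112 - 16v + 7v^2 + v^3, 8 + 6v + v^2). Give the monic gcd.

4 + v

Repeated division with remainder:
  v^3 + 7v^2 - 16v - 112 = (v + 1)(v^2 + 6v + 8) + (-30v - 120)
  v^2 + 6v + 8 = (-(1/30)v - 1/15)(-30v - 120) + (0)
Last nonzero remainder: -30v - 120. Dividing through by -30 gives the monic gcd v + 4.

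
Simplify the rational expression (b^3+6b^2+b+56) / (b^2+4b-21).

(b^2-b+8)/(b-3)

Euclidean algorithm in ℚ[b]:
  b^3+6b^2+b+56 = (b+2)(b^2+4b-21) + (14b+98)
  b^2+4b-21 = ((1/14)b-3/14)(14b+98) + (0)
Last nonzero remainder: 14b+98. Dividing through by 14 gives the monic gcd b+7.
Cancel b+7 from numerator and denominator to get the reduced form.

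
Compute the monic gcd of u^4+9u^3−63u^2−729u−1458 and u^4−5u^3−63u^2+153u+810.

u^3−63u−162

Apply the Euclidean algorithm:
  u^4+9u^3−63u^2−729u−1458 = (u^4−5u^3−63u^2+153u+810) + (14u^3−882u−2268)
  u^4−5u^3−63u^2+153u+810 = ((1/14)u−5/14)(14u^3−882u−2268) + (0)
Last nonzero remainder: 14u^3−882u−2268. Dividing through by 14 gives the monic gcd u^3−63u−162.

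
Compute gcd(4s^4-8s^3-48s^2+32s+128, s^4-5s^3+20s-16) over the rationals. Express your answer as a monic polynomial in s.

s^3-4s^2-4s+16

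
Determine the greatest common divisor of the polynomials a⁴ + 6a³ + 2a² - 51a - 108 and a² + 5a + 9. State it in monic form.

Repeated division with remainder:
  a⁴ + 6a³ + 2a² - 51a - 108 = (a² + a - 12)(a² + 5a + 9) + (0)
The last nonzero remainder a² + 5a + 9 is already monic.

a² + 5a + 9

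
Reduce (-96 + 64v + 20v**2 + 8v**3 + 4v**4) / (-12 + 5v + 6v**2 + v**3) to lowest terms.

(32 + 4v**2)/(4 + v)

By polynomial division,
  4v**4 + 8v**3 + 20v**2 + 64v - 96 = (4v - 16)(v**3 + 6v**2 + 5v - 12) + (96v**2 + 192v - 288)
  v**3 + 6v**2 + 5v - 12 = ((1/96)v + 1/24)(96v**2 + 192v - 288) + (0)
Last nonzero remainder: 96v**2 + 192v - 288. Dividing through by 96 gives the monic gcd v**2 + 2v - 3.
Cancel v**2 + 2v - 3 from numerator and denominator to get the reduced form.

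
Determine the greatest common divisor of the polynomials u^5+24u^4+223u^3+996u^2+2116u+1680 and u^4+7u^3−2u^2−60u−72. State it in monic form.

Repeated division with remainder:
  u^5+24u^4+223u^3+996u^2+2116u+1680 = (u+17)(u^4+7u^3−2u^2−60u−72) + (106u^3+1090u^2+3208u+2904)
  u^4+7u^3−2u^2−60u−72 = ((1/106)u−87/2809)(106u^3+1090u^2+3208u+2904) + ((4200/2809)u^2+(33600/2809)u+50400/2809)
  106u^3+1090u^2+3208u+2904 = ((148877/2100)u+339889/2100)((4200/2809)u^2+(33600/2809)u+50400/2809) + (0)
Last nonzero remainder: (4200/2809)u^2+(33600/2809)u+50400/2809. Dividing through by 4200/2809 gives the monic gcd u^2+8u+12.

u^2+8u+12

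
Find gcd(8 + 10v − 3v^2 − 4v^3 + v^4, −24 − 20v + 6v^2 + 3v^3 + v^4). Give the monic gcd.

−2 − v + v^2

Repeated division with remainder:
  v^4 − 4v^3 − 3v^2 + 10v + 8 = (v^4 + 3v^3 + 6v^2 − 20v − 24) + (−7v^3 − 9v^2 + 30v + 32)
  v^4 + 3v^3 + 6v^2 − 20v − 24 = (−(1/7)v − 12/49)(−7v^3 − 9v^2 + 30v + 32) + ((396/49)v^2 − (396/49)v − 792/49)
  −7v^3 − 9v^2 + 30v + 32 = (−(343/396)v − 196/99)((396/49)v^2 − (396/49)v − 792/49) + (0)
Last nonzero remainder: (396/49)v^2 − (396/49)v − 792/49. Dividing through by 396/49 gives the monic gcd v^2 − v − 2.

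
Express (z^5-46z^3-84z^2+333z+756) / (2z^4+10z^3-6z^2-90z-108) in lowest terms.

By polynomial division,
  z^5-46z^3-84z^2+333z+756 = ((1/2)z-5/2)(2z^4+10z^3-6z^2-90z-108) + (-18z^3-54z^2+162z+486)
  2z^4+10z^3-6z^2-90z-108 = (-(1/9)z-2/9)(-18z^3-54z^2+162z+486) + (0)
Last nonzero remainder: -18z^3-54z^2+162z+486. Dividing through by -18 gives the monic gcd z^3+3z^2-9z-27.
Cancel z^3+3z^2-9z-27 from numerator and denominator to get the reduced form.

(z^2-3z-28)/(2z+4)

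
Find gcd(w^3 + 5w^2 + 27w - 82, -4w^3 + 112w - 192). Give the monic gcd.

Euclidean algorithm in ℚ[w]:
  w^3 + 5w^2 + 27w - 82 = (-1/4)(-4w^3 + 112w - 192) + (5w^2 + 55w - 130)
  -4w^3 + 112w - 192 = (-(4/5)w + 44/5)(5w^2 + 55w - 130) + (-476w + 952)
  5w^2 + 55w - 130 = (-(5/476)w - 65/476)(-476w + 952) + (0)
Last nonzero remainder: -476w + 952. Dividing through by -476 gives the monic gcd w - 2.

w - 2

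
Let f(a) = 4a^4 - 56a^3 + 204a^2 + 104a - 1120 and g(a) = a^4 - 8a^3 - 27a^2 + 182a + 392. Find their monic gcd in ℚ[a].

a^2 - 5a - 14

Euclidean algorithm in ℚ[a]:
  4a^4 - 56a^3 + 204a^2 + 104a - 1120 = (4)(a^4 - 8a^3 - 27a^2 + 182a + 392) + (-24a^3 + 312a^2 - 624a - 2688)
  a^4 - 8a^3 - 27a^2 + 182a + 392 = (-(1/24)a - 5/24)(-24a^3 + 312a^2 - 624a - 2688) + (12a^2 - 60a - 168)
  -24a^3 + 312a^2 - 624a - 2688 = (-2a + 16)(12a^2 - 60a - 168) + (0)
Last nonzero remainder: 12a^2 - 60a - 168. Dividing through by 12 gives the monic gcd a^2 - 5a - 14.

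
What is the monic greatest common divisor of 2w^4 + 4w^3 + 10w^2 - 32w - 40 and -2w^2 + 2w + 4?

Apply the Euclidean algorithm:
  2w^4 + 4w^3 + 10w^2 - 32w - 40 = (-w^2 - 3w - 10)(-2w^2 + 2w + 4) + (0)
Last nonzero remainder: -2w^2 + 2w + 4. Dividing through by -2 gives the monic gcd w^2 - w - 2.

w^2 - w - 2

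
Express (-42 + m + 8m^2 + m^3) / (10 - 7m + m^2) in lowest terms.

(21 + 10m + m^2)/(-5 + m)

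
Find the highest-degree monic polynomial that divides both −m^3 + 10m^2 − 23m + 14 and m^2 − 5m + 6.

By polynomial division,
  −m^3 + 10m^2 − 23m + 14 = (−m + 5)(m^2 − 5m + 6) + (8m − 16)
  m^2 − 5m + 6 = ((1/8)m − 3/8)(8m − 16) + (0)
Last nonzero remainder: 8m − 16. Dividing through by 8 gives the monic gcd m − 2.

m − 2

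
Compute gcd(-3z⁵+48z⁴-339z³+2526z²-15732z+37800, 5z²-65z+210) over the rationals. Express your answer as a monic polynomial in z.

Repeated division with remainder:
  -3z⁵+48z⁴-339z³+2526z²-15732z+37800 = (-(3/5)z³+(9/5)z²-(96/5)z+180)(5z²-65z+210) + (0)
Last nonzero remainder: 5z²-65z+210. Dividing through by 5 gives the monic gcd z²-13z+42.

z²-13z+42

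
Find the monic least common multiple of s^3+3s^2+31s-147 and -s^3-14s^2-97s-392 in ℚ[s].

s^4+11s^3+55s^2+101s-1176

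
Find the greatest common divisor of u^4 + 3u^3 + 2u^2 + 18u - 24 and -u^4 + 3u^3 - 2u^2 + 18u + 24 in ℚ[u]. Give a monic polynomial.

u^2 + 6

Euclidean algorithm in ℚ[u]:
  u^4 + 3u^3 + 2u^2 + 18u - 24 = (-1)(-u^4 + 3u^3 - 2u^2 + 18u + 24) + (6u^3 + 36u)
  -u^4 + 3u^3 - 2u^2 + 18u + 24 = (-(1/6)u + 1/2)(6u^3 + 36u) + (4u^2 + 24)
  6u^3 + 36u = ((3/2)u)(4u^2 + 24) + (0)
Last nonzero remainder: 4u^2 + 24. Dividing through by 4 gives the monic gcd u^2 + 6.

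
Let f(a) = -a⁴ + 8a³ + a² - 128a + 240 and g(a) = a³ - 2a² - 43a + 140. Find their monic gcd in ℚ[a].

Apply the Euclidean algorithm:
  -a⁴ + 8a³ + a² - 128a + 240 = (-a + 6)(a³ - 2a² - 43a + 140) + (-30a² + 270a - 600)
  a³ - 2a² - 43a + 140 = (-(1/30)a - 7/30)(-30a² + 270a - 600) + (0)
Last nonzero remainder: -30a² + 270a - 600. Dividing through by -30 gives the monic gcd a² - 9a + 20.

a² - 9a + 20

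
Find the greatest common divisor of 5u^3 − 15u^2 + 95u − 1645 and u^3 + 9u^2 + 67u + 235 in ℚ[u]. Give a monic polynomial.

u^2 + 4u + 47

Apply the Euclidean algorithm:
  5u^3 − 15u^2 + 95u − 1645 = (5)(u^3 + 9u^2 + 67u + 235) + (−60u^2 − 240u − 2820)
  u^3 + 9u^2 + 67u + 235 = (−(1/60)u − 1/12)(−60u^2 − 240u − 2820) + (0)
Last nonzero remainder: −60u^2 − 240u − 2820. Dividing through by −60 gives the monic gcd u^2 + 4u + 47.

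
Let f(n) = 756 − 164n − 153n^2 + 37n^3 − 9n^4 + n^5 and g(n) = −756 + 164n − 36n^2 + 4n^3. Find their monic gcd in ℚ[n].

Repeated division with remainder:
  n^5 − 9n^4 + 37n^3 − 153n^2 − 164n + 756 = ((1/4)n^2 − 1)(4n^3 − 36n^2 + 164n − 756) + (0)
Last nonzero remainder: 4n^3 − 36n^2 + 164n − 756. Dividing through by 4 gives the monic gcd n^3 − 9n^2 + 41n − 189.

−189 + 41n − 9n^2 + n^3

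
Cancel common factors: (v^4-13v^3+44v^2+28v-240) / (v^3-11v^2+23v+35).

(v^3-8v^2+4v+48)/(v^2-6v-7)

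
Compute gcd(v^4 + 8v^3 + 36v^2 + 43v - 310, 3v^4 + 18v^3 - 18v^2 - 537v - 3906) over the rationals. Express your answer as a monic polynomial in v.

v^2 + 5v + 31

Euclidean algorithm in ℚ[v]:
  v^4 + 8v^3 + 36v^2 + 43v - 310 = (1/3)(3v^4 + 18v^3 - 18v^2 - 537v - 3906) + (2v^3 + 42v^2 + 222v + 992)
  3v^4 + 18v^3 - 18v^2 - 537v - 3906 = ((3/2)v - 45/2)(2v^3 + 42v^2 + 222v + 992) + (594v^2 + 2970v + 18414)
  2v^3 + 42v^2 + 222v + 992 = ((1/297)v + 16/297)(594v^2 + 2970v + 18414) + (0)
Last nonzero remainder: 594v^2 + 2970v + 18414. Dividing through by 594 gives the monic gcd v^2 + 5v + 31.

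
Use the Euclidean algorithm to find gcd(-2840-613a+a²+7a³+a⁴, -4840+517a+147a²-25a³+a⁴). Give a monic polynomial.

-40-3a+a²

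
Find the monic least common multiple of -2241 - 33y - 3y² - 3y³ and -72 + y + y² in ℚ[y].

Repeated division with remainder:
  -3y³ - 3y² - 33y - 2241 = (-3y)(y² + y - 72) + (-249y - 2241)
  y² + y - 72 = (-(1/249)y + 8/249)(-249y - 2241) + (0)
Last nonzero remainder: -249y - 2241. Dividing through by -249 gives the monic gcd y + 9.
Then lcm(f, g) = f·g / gcd(f, g); expanding and making the result monic gives the answer.

-5976 + 659y + 3y² - 7y³ + y⁴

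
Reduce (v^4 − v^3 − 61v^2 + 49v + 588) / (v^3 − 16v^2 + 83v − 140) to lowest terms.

(v^2 + 10v + 21)/(v − 5)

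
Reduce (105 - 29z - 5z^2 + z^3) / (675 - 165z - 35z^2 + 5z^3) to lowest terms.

Euclidean algorithm in ℚ[z]:
  z^3 - 5z^2 - 29z + 105 = (1/5)(5z^3 - 35z^2 - 165z + 675) + (2z^2 + 4z - 30)
  5z^3 - 35z^2 - 165z + 675 = ((5/2)z - 45/2)(2z^2 + 4z - 30) + (0)
Last nonzero remainder: 2z^2 + 4z - 30. Dividing through by 2 gives the monic gcd z^2 + 2z - 15.
Cancel z^2 + 2z - 15 from numerator and denominator to get the reduced form.

(-7 + z)/(-45 + 5z)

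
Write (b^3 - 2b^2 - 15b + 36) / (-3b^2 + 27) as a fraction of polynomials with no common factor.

(-b^2 - b + 12)/(3b + 9)

Apply the Euclidean algorithm:
  b^3 - 2b^2 - 15b + 36 = (-(1/3)b + 2/3)(-3b^2 + 27) + (-6b + 18)
  -3b^2 + 27 = ((1/2)b + 3/2)(-6b + 18) + (0)
Last nonzero remainder: -6b + 18. Dividing through by -6 gives the monic gcd b - 3.
Cancel b - 3 from numerator and denominator to get the reduced form.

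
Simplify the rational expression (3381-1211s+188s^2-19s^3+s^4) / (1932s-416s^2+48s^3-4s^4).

Repeated division with remainder:
  s^4-19s^3+188s^2-1211s+3381 = (-1/4)(-4s^4+48s^3-416s^2+1932s) + (-7s^3+84s^2-728s+3381)
  -4s^4+48s^3-416s^2+1932s = ((4/7)s)(-7s^3+84s^2-728s+3381) + (0)
Last nonzero remainder: -7s^3+84s^2-728s+3381. Dividing through by -7 gives the monic gcd s^3-12s^2+104s-483.
Cancel s^3-12s^2+104s-483 from numerator and denominator to get the reduced form.

(7-s)/(4s)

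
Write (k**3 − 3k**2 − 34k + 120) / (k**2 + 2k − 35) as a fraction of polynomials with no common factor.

(k**2 + 2k − 24)/(k + 7)

Repeated division with remainder:
  k**3 − 3k**2 − 34k + 120 = (k − 5)(k**2 + 2k − 35) + (11k − 55)
  k**2 + 2k − 35 = ((1/11)k + 7/11)(11k − 55) + (0)
Last nonzero remainder: 11k − 55. Dividing through by 11 gives the monic gcd k − 5.
Cancel k − 5 from numerator and denominator to get the reduced form.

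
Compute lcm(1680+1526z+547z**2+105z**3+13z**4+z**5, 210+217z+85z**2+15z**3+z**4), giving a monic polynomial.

8400+9310z+4261z**2+1072z**3+170z**4+18z**5+z**6

Euclidean algorithm in ℚ[z]:
  z**5+13z**4+105z**3+547z**2+1526z+1680 = (z−2)(z**4+15z**3+85z**2+217z+210) + (50z**3+500z**2+1750z+2100)
  z**4+15z**3+85z**2+217z+210 = ((1/50)z+1/10)(50z**3+500z**2+1750z+2100) + (0)
Last nonzero remainder: 50z**3+500z**2+1750z+2100. Dividing through by 50 gives the monic gcd z**3+10z**2+35z+42.
Then lcm(f, g) = f·g / gcd(f, g); expanding and making the result monic gives the answer.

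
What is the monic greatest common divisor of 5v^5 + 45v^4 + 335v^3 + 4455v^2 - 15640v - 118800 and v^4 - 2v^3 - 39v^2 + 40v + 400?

v^2 - v - 20

By polynomial division,
  5v^5 + 45v^4 + 335v^3 + 4455v^2 - 15640v - 118800 = (5v + 55)(v^4 - 2v^3 - 39v^2 + 40v + 400) + (640v^3 + 6400v^2 - 19840v - 140800)
  v^4 - 2v^3 - 39v^2 + 40v + 400 = ((1/640)v - 3/160)(640v^3 + 6400v^2 - 19840v - 140800) + (112v^2 - 112v - 2240)
  640v^3 + 6400v^2 - 19840v - 140800 = ((40/7)v + 440/7)(112v^2 - 112v - 2240) + (0)
Last nonzero remainder: 112v^2 - 112v - 2240. Dividing through by 112 gives the monic gcd v^2 - v - 20.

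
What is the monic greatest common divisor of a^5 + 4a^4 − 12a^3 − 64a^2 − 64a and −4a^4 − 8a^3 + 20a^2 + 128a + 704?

Repeated division with remainder:
  a^5 + 4a^4 − 12a^3 − 64a^2 − 64a = (−(1/4)a − 1/2)(−4a^4 − 8a^3 + 20a^2 + 128a + 704) + (−11a^3 − 22a^2 + 176a + 352)
  −4a^4 − 8a^3 + 20a^2 + 128a + 704 = ((4/11)a)(−11a^3 − 22a^2 + 176a + 352) + (−44a^2 + 704)
  −11a^3 − 22a^2 + 176a + 352 = ((1/4)a + 1/2)(−44a^2 + 704) + (0)
Last nonzero remainder: −44a^2 + 704. Dividing through by −44 gives the monic gcd a^2 − 16.

a^2 − 16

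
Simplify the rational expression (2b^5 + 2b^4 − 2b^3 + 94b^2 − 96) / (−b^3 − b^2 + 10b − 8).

Apply the Euclidean algorithm:
  2b^5 + 2b^4 − 2b^3 + 94b^2 − 96 = (−2b^2 − 18)(−b^3 − b^2 + 10b − 8) + (60b^2 + 180b − 240)
  −b^3 − b^2 + 10b − 8 = (−(1/60)b + 1/30)(60b^2 + 180b − 240) + (0)
Last nonzero remainder: 60b^2 + 180b − 240. Dividing through by 60 gives the monic gcd b^2 + 3b − 4.
Cancel b^2 + 3b − 4 from numerator and denominator to get the reduced form.

(−2b^3 + 4b^2 − 18b − 24)/(b − 2)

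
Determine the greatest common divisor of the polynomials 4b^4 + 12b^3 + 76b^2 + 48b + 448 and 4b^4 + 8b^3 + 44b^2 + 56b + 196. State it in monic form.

Euclidean algorithm in ℚ[b]:
  4b^4 + 12b^3 + 76b^2 + 48b + 448 = (4b^4 + 8b^3 + 44b^2 + 56b + 196) + (4b^3 + 32b^2 − 8b + 252)
  4b^4 + 8b^3 + 44b^2 + 56b + 196 = (b − 6)(4b^3 + 32b^2 − 8b + 252) + (244b^2 − 244b + 1708)
  4b^3 + 32b^2 − 8b + 252 = ((1/61)b + 9/61)(244b^2 − 244b + 1708) + (0)
Last nonzero remainder: 244b^2 − 244b + 1708. Dividing through by 244 gives the monic gcd b^2 − b + 7.

b^2 − b + 7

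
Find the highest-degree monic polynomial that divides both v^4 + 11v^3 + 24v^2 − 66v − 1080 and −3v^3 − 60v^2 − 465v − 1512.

Repeated division with remainder:
  v^4 + 11v^3 + 24v^2 − 66v − 1080 = (−(1/3)v + 3)(−3v^3 − 60v^2 − 465v − 1512) + (49v^2 + 825v + 3456)
  −3v^3 − 60v^2 − 465v − 1512 = (−(3/49)v − 465/2401)(49v^2 + 825v + 3456) + (−(224808/2401)v − 2023272/2401)
  49v^2 + 825v + 3456 = (−(117649/224808)v − 38416/9367)(−(224808/2401)v − 2023272/2401) + (0)
Last nonzero remainder: −(224808/2401)v − 2023272/2401. Dividing through by −224808/2401 gives the monic gcd v + 9.

v + 9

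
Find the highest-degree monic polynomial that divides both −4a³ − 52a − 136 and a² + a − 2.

a + 2

Repeated division with remainder:
  −4a³ − 52a − 136 = (−4a + 4)(a² + a − 2) + (−64a − 128)
  a² + a − 2 = (−(1/64)a + 1/64)(−64a − 128) + (0)
Last nonzero remainder: −64a − 128. Dividing through by −64 gives the monic gcd a + 2.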